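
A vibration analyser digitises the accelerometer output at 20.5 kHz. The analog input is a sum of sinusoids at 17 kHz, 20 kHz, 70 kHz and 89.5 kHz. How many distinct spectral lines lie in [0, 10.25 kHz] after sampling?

4

fs/2 = 10.25 kHz.
17 kHz > fs/2 = 10.25 kHz, folds to fs − 17 kHz = 3.5 kHz.
20 kHz > fs/2 = 10.25 kHz, folds to fs − 20 kHz = 0.5 kHz.
70 kHz mod fs = 8.5 kHz.
8.5 kHz ≤ fs/2 = 10.25 kHz, appears at 8.5 kHz.
89.5 kHz mod fs = 7.5 kHz.
7.5 kHz ≤ fs/2 = 10.25 kHz, appears at 7.5 kHz.
Distinct values: {0.5 kHz, 3.5 kHz, 7.5 kHz, 8.5 kHz} → 4.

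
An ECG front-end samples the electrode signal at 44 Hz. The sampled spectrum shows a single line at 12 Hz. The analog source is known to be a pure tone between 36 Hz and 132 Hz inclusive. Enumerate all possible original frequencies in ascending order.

56 Hz, 76 Hz, 100 Hz, 120 Hz

Frequencies that alias to 12 Hz are k·fs ± 12 Hz for integer k ≥ 0.
k=0: 12 Hz.
k=1: 32 Hz, 56 Hz.
k=2: 76 Hz, 100 Hz.
k=3: 120 Hz, 144 Hz.
k=4: 164 Hz, 188 Hz.
Within [36 Hz, 132 Hz]: 56 Hz, 76 Hz, 100 Hz, 120 Hz.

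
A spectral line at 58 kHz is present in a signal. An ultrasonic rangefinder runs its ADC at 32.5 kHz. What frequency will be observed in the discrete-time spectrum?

7 kHz

58 kHz mod fs = 25.5 kHz.
25.5 kHz > fs/2 = 16.25 kHz, folds to fs − 25.5 kHz = 7 kHz.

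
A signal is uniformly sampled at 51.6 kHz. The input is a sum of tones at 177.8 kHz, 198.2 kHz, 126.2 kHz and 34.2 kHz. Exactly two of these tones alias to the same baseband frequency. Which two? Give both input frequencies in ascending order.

fs/2 = 25.8 kHz.
177.8 kHz mod fs = 23 kHz.
23 kHz ≤ fs/2 = 25.8 kHz, appears at 23 kHz.
198.2 kHz mod fs = 43.4 kHz.
43.4 kHz > fs/2 = 25.8 kHz, folds to fs − 43.4 kHz = 8.2 kHz.
126.2 kHz mod fs = 23 kHz.
23 kHz ≤ fs/2 = 25.8 kHz, appears at 23 kHz.
34.2 kHz > fs/2 = 25.8 kHz, folds to fs − 34.2 kHz = 17.4 kHz.
126.2 kHz and 177.8 kHz both map to 23 kHz.

126.2 kHz, 177.8 kHz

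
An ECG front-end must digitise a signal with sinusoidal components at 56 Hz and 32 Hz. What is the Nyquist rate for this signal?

Highest-frequency component: 56 Hz.
Nyquist rate = 2 × 56 Hz = 112 Hz.

112 Hz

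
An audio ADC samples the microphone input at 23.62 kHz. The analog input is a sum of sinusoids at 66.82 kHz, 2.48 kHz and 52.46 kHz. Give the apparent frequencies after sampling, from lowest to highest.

fs/2 = 11.81 kHz.
66.82 kHz mod fs = 19.58 kHz.
19.58 kHz > fs/2 = 11.81 kHz, folds to fs − 19.58 kHz = 4.04 kHz.
2.48 kHz ≤ fs/2 = 11.81 kHz, passes unchanged.
52.46 kHz mod fs = 5.22 kHz.
5.22 kHz ≤ fs/2 = 11.81 kHz, appears at 5.22 kHz.
Distinct values: {2.48 kHz, 4.04 kHz, 5.22 kHz}.

2.48 kHz, 4.04 kHz, 5.22 kHz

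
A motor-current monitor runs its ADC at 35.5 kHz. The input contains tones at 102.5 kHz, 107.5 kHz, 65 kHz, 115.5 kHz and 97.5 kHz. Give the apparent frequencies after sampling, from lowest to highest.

1 kHz, 4 kHz, 6 kHz, 9 kHz

fs/2 = 17.75 kHz.
102.5 kHz mod fs = 31.5 kHz.
31.5 kHz > fs/2 = 17.75 kHz, folds to fs − 31.5 kHz = 4 kHz.
107.5 kHz mod fs = 1 kHz.
1 kHz ≤ fs/2 = 17.75 kHz, appears at 1 kHz.
65 kHz mod fs = 29.5 kHz.
29.5 kHz > fs/2 = 17.75 kHz, folds to fs − 29.5 kHz = 6 kHz.
115.5 kHz mod fs = 9 kHz.
9 kHz ≤ fs/2 = 17.75 kHz, appears at 9 kHz.
97.5 kHz mod fs = 26.5 kHz.
26.5 kHz > fs/2 = 17.75 kHz, folds to fs − 26.5 kHz = 9 kHz.
Distinct values: {1 kHz, 4 kHz, 6 kHz, 9 kHz}.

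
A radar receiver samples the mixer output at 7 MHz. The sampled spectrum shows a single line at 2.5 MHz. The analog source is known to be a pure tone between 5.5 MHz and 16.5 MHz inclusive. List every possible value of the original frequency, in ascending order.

Frequencies that alias to 2.5 MHz are k·fs ± 2.5 MHz for integer k ≥ 0.
k=0: 2.5 MHz.
k=1: 4.5 MHz, 9.5 MHz.
k=2: 11.5 MHz, 16.5 MHz.
k=3: 18.5 MHz, 23.5 MHz.
Within [5.5 MHz, 16.5 MHz]: 9.5 MHz, 11.5 MHz, 16.5 MHz.

9.5 MHz, 11.5 MHz, 16.5 MHz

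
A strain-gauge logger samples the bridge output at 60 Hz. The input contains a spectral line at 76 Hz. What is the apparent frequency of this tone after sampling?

76 Hz mod fs = 16 Hz.
16 Hz ≤ fs/2 = 30 Hz, appears at 16 Hz.

16 Hz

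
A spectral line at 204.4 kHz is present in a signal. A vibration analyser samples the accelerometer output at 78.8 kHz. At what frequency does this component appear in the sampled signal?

32 kHz

204.4 kHz mod fs = 46.8 kHz.
46.8 kHz > fs/2 = 39.4 kHz, folds to fs − 46.8 kHz = 32 kHz.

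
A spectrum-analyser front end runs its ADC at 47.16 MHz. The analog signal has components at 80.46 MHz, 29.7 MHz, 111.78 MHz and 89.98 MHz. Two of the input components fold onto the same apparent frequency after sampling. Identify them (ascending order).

29.7 MHz, 111.78 MHz

fs/2 = 23.58 MHz.
80.46 MHz mod fs = 33.3 MHz.
33.3 MHz > fs/2 = 23.58 MHz, folds to fs − 33.3 MHz = 13.86 MHz.
29.7 MHz > fs/2 = 23.58 MHz, folds to fs − 29.7 MHz = 17.46 MHz.
111.78 MHz mod fs = 17.46 MHz.
17.46 MHz ≤ fs/2 = 23.58 MHz, appears at 17.46 MHz.
89.98 MHz mod fs = 42.82 MHz.
42.82 MHz > fs/2 = 23.58 MHz, folds to fs − 42.82 MHz = 4.34 MHz.
29.7 MHz and 111.78 MHz both map to 17.46 MHz.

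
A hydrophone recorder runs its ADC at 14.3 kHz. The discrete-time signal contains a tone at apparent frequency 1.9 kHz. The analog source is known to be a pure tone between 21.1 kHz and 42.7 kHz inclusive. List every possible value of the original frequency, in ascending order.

26.7 kHz, 30.5 kHz, 41 kHz

Frequencies that alias to 1.9 kHz are k·fs ± 1.9 kHz for integer k ≥ 0.
k=0: 1.9 kHz.
k=1: 12.4 kHz, 16.2 kHz.
k=2: 26.7 kHz, 30.5 kHz.
k=3: 41 kHz, 44.8 kHz.
k=4: 55.3 kHz, 59.1 kHz.
Within [21.1 kHz, 42.7 kHz]: 26.7 kHz, 30.5 kHz, 41 kHz.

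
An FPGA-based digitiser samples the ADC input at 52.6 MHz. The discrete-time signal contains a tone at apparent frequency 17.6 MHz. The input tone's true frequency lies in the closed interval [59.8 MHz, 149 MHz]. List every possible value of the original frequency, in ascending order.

Frequencies that alias to 17.6 MHz are k·fs ± 17.6 MHz for integer k ≥ 0.
k=0: 17.6 MHz.
k=1: 35 MHz, 70.2 MHz.
k=2: 87.6 MHz, 122.8 MHz.
k=3: 140.2 MHz, 175.4 MHz.
k=4: 192.8 MHz, 228 MHz.
Within [59.8 MHz, 149 MHz]: 70.2 MHz, 87.6 MHz, 122.8 MHz, 140.2 MHz.

70.2 MHz, 87.6 MHz, 122.8 MHz, 140.2 MHz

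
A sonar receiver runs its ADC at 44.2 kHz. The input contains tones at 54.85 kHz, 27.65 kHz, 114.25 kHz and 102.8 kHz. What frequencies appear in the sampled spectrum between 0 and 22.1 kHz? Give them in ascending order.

10.65 kHz, 14.4 kHz, 16.55 kHz, 18.35 kHz

fs/2 = 22.1 kHz.
54.85 kHz mod fs = 10.65 kHz.
10.65 kHz ≤ fs/2 = 22.1 kHz, appears at 10.65 kHz.
27.65 kHz > fs/2 = 22.1 kHz, folds to fs − 27.65 kHz = 16.55 kHz.
114.25 kHz mod fs = 25.85 kHz.
25.85 kHz > fs/2 = 22.1 kHz, folds to fs − 25.85 kHz = 18.35 kHz.
102.8 kHz mod fs = 14.4 kHz.
14.4 kHz ≤ fs/2 = 22.1 kHz, appears at 14.4 kHz.
Distinct values: {10.65 kHz, 14.4 kHz, 16.55 kHz, 18.35 kHz}.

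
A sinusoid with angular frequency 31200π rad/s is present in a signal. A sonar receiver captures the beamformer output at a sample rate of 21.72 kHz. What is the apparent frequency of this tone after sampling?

6.12 kHz

ω = 31200π rad/s → f = ω/(2π) = 15600 Hz = 15.6 kHz.
15.6 kHz > fs/2 = 10.86 kHz, folds to fs − 15.6 kHz = 6.12 kHz.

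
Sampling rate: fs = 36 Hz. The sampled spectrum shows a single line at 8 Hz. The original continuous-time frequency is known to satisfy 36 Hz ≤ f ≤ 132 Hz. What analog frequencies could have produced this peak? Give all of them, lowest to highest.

44 Hz, 64 Hz, 80 Hz, 100 Hz, 116 Hz

Frequencies that alias to 8 Hz are k·fs ± 8 Hz for integer k ≥ 0.
k=0: 8 Hz.
k=1: 28 Hz, 44 Hz.
k=2: 64 Hz, 80 Hz.
k=3: 100 Hz, 116 Hz.
k=4: 136 Hz, 152 Hz.
Within [36 Hz, 132 Hz]: 44 Hz, 64 Hz, 80 Hz, 100 Hz, 116 Hz.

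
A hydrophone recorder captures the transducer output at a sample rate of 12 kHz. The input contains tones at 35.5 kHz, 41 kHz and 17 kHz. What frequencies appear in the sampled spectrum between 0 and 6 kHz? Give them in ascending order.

fs/2 = 6 kHz.
35.5 kHz mod fs = 11.5 kHz.
11.5 kHz > fs/2 = 6 kHz, folds to fs − 11.5 kHz = 0.5 kHz.
41 kHz mod fs = 5 kHz.
5 kHz ≤ fs/2 = 6 kHz, appears at 5 kHz.
17 kHz mod fs = 5 kHz.
5 kHz ≤ fs/2 = 6 kHz, appears at 5 kHz.
Distinct values: {0.5 kHz, 5 kHz}.

0.5 kHz, 5 kHz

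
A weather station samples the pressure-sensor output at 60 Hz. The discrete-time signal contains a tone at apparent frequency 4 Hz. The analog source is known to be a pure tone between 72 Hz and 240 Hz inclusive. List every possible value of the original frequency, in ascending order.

Frequencies that alias to 4 Hz are k·fs ± 4 Hz for integer k ≥ 0.
k=0: 4 Hz.
k=1: 56 Hz, 64 Hz.
k=2: 116 Hz, 124 Hz.
k=3: 176 Hz, 184 Hz.
k=4: 236 Hz, 244 Hz.
k=5: 296 Hz, 304 Hz.
Within [72 Hz, 240 Hz]: 116 Hz, 124 Hz, 176 Hz, 184 Hz, 236 Hz.

116 Hz, 124 Hz, 176 Hz, 184 Hz, 236 Hz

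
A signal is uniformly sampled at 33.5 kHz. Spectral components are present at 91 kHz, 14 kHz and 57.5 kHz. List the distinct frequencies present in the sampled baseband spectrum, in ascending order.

9.5 kHz, 14 kHz

fs/2 = 16.75 kHz.
91 kHz mod fs = 24 kHz.
24 kHz > fs/2 = 16.75 kHz, folds to fs − 24 kHz = 9.5 kHz.
14 kHz ≤ fs/2 = 16.75 kHz, passes unchanged.
57.5 kHz mod fs = 24 kHz.
24 kHz > fs/2 = 16.75 kHz, folds to fs − 24 kHz = 9.5 kHz.
Distinct values: {9.5 kHz, 14 kHz}.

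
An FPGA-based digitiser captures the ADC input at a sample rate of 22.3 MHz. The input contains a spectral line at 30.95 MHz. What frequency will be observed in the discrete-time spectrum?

30.95 MHz mod fs = 8.65 MHz.
8.65 MHz ≤ fs/2 = 11.15 MHz, appears at 8.65 MHz.

8.65 MHz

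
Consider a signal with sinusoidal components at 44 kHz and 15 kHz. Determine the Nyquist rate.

88 kHz

Highest-frequency component: 44 kHz.
Nyquist rate = 2 × 44 kHz = 88 kHz.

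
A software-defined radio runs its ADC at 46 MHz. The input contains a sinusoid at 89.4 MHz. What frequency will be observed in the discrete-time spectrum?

2.6 MHz

89.4 MHz mod fs = 43.4 MHz.
43.4 MHz > fs/2 = 23 MHz, folds to fs − 43.4 MHz = 2.6 MHz.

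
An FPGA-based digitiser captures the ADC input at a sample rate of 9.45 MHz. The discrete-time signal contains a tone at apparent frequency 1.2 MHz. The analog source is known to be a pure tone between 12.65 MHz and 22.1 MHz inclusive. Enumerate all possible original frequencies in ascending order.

17.7 MHz, 20.1 MHz

Frequencies that alias to 1.2 MHz are k·fs ± 1.2 MHz for integer k ≥ 0.
k=0: 1.2 MHz.
k=1: 8.25 MHz, 10.65 MHz.
k=2: 17.7 MHz, 20.1 MHz.
k=3: 27.15 MHz, 29.55 MHz.
Within [12.65 MHz, 22.1 MHz]: 17.7 MHz, 20.1 MHz.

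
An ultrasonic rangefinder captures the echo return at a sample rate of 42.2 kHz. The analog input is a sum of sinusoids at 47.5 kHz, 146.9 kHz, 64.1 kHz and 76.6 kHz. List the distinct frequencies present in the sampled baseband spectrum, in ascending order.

fs/2 = 21.1 kHz.
47.5 kHz mod fs = 5.3 kHz.
5.3 kHz ≤ fs/2 = 21.1 kHz, appears at 5.3 kHz.
146.9 kHz mod fs = 20.3 kHz.
20.3 kHz ≤ fs/2 = 21.1 kHz, appears at 20.3 kHz.
64.1 kHz mod fs = 21.9 kHz.
21.9 kHz > fs/2 = 21.1 kHz, folds to fs − 21.9 kHz = 20.3 kHz.
76.6 kHz mod fs = 34.4 kHz.
34.4 kHz > fs/2 = 21.1 kHz, folds to fs − 34.4 kHz = 7.8 kHz.
Distinct values: {5.3 kHz, 7.8 kHz, 20.3 kHz}.

5.3 kHz, 7.8 kHz, 20.3 kHz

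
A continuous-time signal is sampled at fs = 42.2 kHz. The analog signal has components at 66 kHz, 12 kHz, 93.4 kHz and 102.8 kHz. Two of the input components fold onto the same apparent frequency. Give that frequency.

18.4 kHz

fs/2 = 21.1 kHz.
66 kHz mod fs = 23.8 kHz.
23.8 kHz > fs/2 = 21.1 kHz, folds to fs − 23.8 kHz = 18.4 kHz.
12 kHz ≤ fs/2 = 21.1 kHz, passes unchanged.
93.4 kHz mod fs = 9 kHz.
9 kHz ≤ fs/2 = 21.1 kHz, appears at 9 kHz.
102.8 kHz mod fs = 18.4 kHz.
18.4 kHz ≤ fs/2 = 21.1 kHz, appears at 18.4 kHz.
66 kHz and 102.8 kHz both map to 18.4 kHz.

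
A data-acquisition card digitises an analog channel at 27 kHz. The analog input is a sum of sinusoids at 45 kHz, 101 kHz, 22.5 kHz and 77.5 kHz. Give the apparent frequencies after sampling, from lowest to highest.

3.5 kHz, 4.5 kHz, 7 kHz, 9 kHz

fs/2 = 13.5 kHz.
45 kHz mod fs = 18 kHz.
18 kHz > fs/2 = 13.5 kHz, folds to fs − 18 kHz = 9 kHz.
101 kHz mod fs = 20 kHz.
20 kHz > fs/2 = 13.5 kHz, folds to fs − 20 kHz = 7 kHz.
22.5 kHz > fs/2 = 13.5 kHz, folds to fs − 22.5 kHz = 4.5 kHz.
77.5 kHz mod fs = 23.5 kHz.
23.5 kHz > fs/2 = 13.5 kHz, folds to fs − 23.5 kHz = 3.5 kHz.
Distinct values: {3.5 kHz, 4.5 kHz, 7 kHz, 9 kHz}.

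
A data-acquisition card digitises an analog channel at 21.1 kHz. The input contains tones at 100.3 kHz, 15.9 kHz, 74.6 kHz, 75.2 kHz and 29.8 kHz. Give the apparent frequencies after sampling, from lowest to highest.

5.2 kHz, 8.7 kHz, 9.2 kHz, 9.8 kHz

fs/2 = 10.55 kHz.
100.3 kHz mod fs = 15.9 kHz.
15.9 kHz > fs/2 = 10.55 kHz, folds to fs − 15.9 kHz = 5.2 kHz.
15.9 kHz > fs/2 = 10.55 kHz, folds to fs − 15.9 kHz = 5.2 kHz.
74.6 kHz mod fs = 11.3 kHz.
11.3 kHz > fs/2 = 10.55 kHz, folds to fs − 11.3 kHz = 9.8 kHz.
75.2 kHz mod fs = 11.9 kHz.
11.9 kHz > fs/2 = 10.55 kHz, folds to fs − 11.9 kHz = 9.2 kHz.
29.8 kHz mod fs = 8.7 kHz.
8.7 kHz ≤ fs/2 = 10.55 kHz, appears at 8.7 kHz.
Distinct values: {5.2 kHz, 8.7 kHz, 9.2 kHz, 9.8 kHz}.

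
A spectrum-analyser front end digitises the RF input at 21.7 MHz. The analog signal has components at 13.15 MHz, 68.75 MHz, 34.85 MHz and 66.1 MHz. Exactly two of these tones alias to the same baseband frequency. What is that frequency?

8.55 MHz

fs/2 = 10.85 MHz.
13.15 MHz > fs/2 = 10.85 MHz, folds to fs − 13.15 MHz = 8.55 MHz.
68.75 MHz mod fs = 3.65 MHz.
3.65 MHz ≤ fs/2 = 10.85 MHz, appears at 3.65 MHz.
34.85 MHz mod fs = 13.15 MHz.
13.15 MHz > fs/2 = 10.85 MHz, folds to fs − 13.15 MHz = 8.55 MHz.
66.1 MHz mod fs = 1 MHz.
1 MHz ≤ fs/2 = 10.85 MHz, appears at 1 MHz.
13.15 MHz and 34.85 MHz both map to 8.55 MHz.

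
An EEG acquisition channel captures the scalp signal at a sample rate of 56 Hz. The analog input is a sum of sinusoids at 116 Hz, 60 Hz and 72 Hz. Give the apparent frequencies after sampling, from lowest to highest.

fs/2 = 28 Hz.
116 Hz mod fs = 4 Hz.
4 Hz ≤ fs/2 = 28 Hz, appears at 4 Hz.
60 Hz mod fs = 4 Hz.
4 Hz ≤ fs/2 = 28 Hz, appears at 4 Hz.
72 Hz mod fs = 16 Hz.
16 Hz ≤ fs/2 = 28 Hz, appears at 16 Hz.
Distinct values: {4 Hz, 16 Hz}.

4 Hz, 16 Hz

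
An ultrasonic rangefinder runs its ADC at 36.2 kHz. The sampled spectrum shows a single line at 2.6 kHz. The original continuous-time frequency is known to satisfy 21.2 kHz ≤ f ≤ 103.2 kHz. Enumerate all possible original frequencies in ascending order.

33.6 kHz, 38.8 kHz, 69.8 kHz, 75 kHz

Frequencies that alias to 2.6 kHz are k·fs ± 2.6 kHz for integer k ≥ 0.
k=0: 2.6 kHz.
k=1: 33.6 kHz, 38.8 kHz.
k=2: 69.8 kHz, 75 kHz.
k=3: 106 kHz, 111.2 kHz.
Within [21.2 kHz, 103.2 kHz]: 33.6 kHz, 38.8 kHz, 69.8 kHz, 75 kHz.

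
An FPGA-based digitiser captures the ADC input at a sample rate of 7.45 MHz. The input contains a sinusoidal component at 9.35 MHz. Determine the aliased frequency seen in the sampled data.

1.9 MHz

9.35 MHz mod fs = 1.9 MHz.
1.9 MHz ≤ fs/2 = 3.725 MHz, appears at 1.9 MHz.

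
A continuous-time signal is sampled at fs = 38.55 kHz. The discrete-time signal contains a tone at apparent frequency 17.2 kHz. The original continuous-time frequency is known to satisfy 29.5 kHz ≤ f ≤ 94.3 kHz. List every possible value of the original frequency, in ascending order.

Frequencies that alias to 17.2 kHz are k·fs ± 17.2 kHz for integer k ≥ 0.
k=0: 17.2 kHz.
k=1: 21.35 kHz, 55.75 kHz.
k=2: 59.9 kHz, 94.3 kHz.
k=3: 98.45 kHz, 132.85 kHz.
Within [29.5 kHz, 94.3 kHz]: 55.75 kHz, 59.9 kHz, 94.3 kHz.

55.75 kHz, 59.9 kHz, 94.3 kHz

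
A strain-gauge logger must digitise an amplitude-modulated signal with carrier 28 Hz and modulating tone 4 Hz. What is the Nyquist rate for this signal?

64 Hz

AM sidebands sit at fc ± fm = 24 Hz and 32 Hz.
Highest-frequency component: 32 Hz.
Nyquist rate = 2 × 32 Hz = 64 Hz.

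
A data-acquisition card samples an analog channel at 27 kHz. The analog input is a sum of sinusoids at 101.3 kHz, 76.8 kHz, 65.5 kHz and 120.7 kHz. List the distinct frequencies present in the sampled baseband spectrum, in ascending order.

4.2 kHz, 6.7 kHz, 11.5 kHz, 12.7 kHz

fs/2 = 13.5 kHz.
101.3 kHz mod fs = 20.3 kHz.
20.3 kHz > fs/2 = 13.5 kHz, folds to fs − 20.3 kHz = 6.7 kHz.
76.8 kHz mod fs = 22.8 kHz.
22.8 kHz > fs/2 = 13.5 kHz, folds to fs − 22.8 kHz = 4.2 kHz.
65.5 kHz mod fs = 11.5 kHz.
11.5 kHz ≤ fs/2 = 13.5 kHz, appears at 11.5 kHz.
120.7 kHz mod fs = 12.7 kHz.
12.7 kHz ≤ fs/2 = 13.5 kHz, appears at 12.7 kHz.
Distinct values: {4.2 kHz, 6.7 kHz, 11.5 kHz, 12.7 kHz}.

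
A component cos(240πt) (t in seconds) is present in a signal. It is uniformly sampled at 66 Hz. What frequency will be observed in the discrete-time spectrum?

12 Hz

ω = 240π rad/s → f = ω/(2π) = 120 Hz.
120 Hz mod fs = 54 Hz.
54 Hz > fs/2 = 33 Hz, folds to fs − 54 Hz = 12 Hz.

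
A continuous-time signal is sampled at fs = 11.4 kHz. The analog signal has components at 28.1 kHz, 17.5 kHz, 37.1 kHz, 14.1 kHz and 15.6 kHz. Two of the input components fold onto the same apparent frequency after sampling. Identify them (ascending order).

17.5 kHz, 28.1 kHz

fs/2 = 5.7 kHz.
28.1 kHz mod fs = 5.3 kHz.
5.3 kHz ≤ fs/2 = 5.7 kHz, appears at 5.3 kHz.
17.5 kHz mod fs = 6.1 kHz.
6.1 kHz > fs/2 = 5.7 kHz, folds to fs − 6.1 kHz = 5.3 kHz.
37.1 kHz mod fs = 2.9 kHz.
2.9 kHz ≤ fs/2 = 5.7 kHz, appears at 2.9 kHz.
14.1 kHz mod fs = 2.7 kHz.
2.7 kHz ≤ fs/2 = 5.7 kHz, appears at 2.7 kHz.
15.6 kHz mod fs = 4.2 kHz.
4.2 kHz ≤ fs/2 = 5.7 kHz, appears at 4.2 kHz.
17.5 kHz and 28.1 kHz both map to 5.3 kHz.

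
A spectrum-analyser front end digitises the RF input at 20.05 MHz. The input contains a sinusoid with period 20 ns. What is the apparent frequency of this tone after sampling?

T = 20 ns → f = 1/T = 50 MHz.
50 MHz mod fs = 9.9 MHz.
9.9 MHz ≤ fs/2 = 10.025 MHz, appears at 9.9 MHz.

9.9 MHz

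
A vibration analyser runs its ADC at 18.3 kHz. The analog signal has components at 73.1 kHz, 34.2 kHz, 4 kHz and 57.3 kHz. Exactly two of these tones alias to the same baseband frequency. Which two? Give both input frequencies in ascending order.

34.2 kHz, 57.3 kHz

fs/2 = 9.15 kHz.
73.1 kHz mod fs = 18.2 kHz.
18.2 kHz > fs/2 = 9.15 kHz, folds to fs − 18.2 kHz = 0.1 kHz.
34.2 kHz mod fs = 15.9 kHz.
15.9 kHz > fs/2 = 9.15 kHz, folds to fs − 15.9 kHz = 2.4 kHz.
4 kHz ≤ fs/2 = 9.15 kHz, passes unchanged.
57.3 kHz mod fs = 2.4 kHz.
2.4 kHz ≤ fs/2 = 9.15 kHz, appears at 2.4 kHz.
34.2 kHz and 57.3 kHz both map to 2.4 kHz.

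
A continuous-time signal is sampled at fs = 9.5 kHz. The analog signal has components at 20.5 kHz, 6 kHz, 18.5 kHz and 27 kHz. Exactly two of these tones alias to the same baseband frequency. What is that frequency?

1.5 kHz

fs/2 = 4.75 kHz.
20.5 kHz mod fs = 1.5 kHz.
1.5 kHz ≤ fs/2 = 4.75 kHz, appears at 1.5 kHz.
6 kHz > fs/2 = 4.75 kHz, folds to fs − 6 kHz = 3.5 kHz.
18.5 kHz mod fs = 9 kHz.
9 kHz > fs/2 = 4.75 kHz, folds to fs − 9 kHz = 0.5 kHz.
27 kHz mod fs = 8 kHz.
8 kHz > fs/2 = 4.75 kHz, folds to fs − 8 kHz = 1.5 kHz.
20.5 kHz and 27 kHz both map to 1.5 kHz.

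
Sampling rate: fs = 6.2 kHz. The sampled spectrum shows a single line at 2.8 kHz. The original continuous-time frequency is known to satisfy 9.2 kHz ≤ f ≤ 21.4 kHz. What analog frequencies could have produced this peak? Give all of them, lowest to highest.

9.6 kHz, 15.2 kHz, 15.8 kHz, 21.4 kHz

Frequencies that alias to 2.8 kHz are k·fs ± 2.8 kHz for integer k ≥ 0.
k=0: 2.8 kHz.
k=1: 3.4 kHz, 9 kHz.
k=2: 9.6 kHz, 15.2 kHz.
k=3: 15.8 kHz, 21.4 kHz.
k=4: 22 kHz, 27.6 kHz.
Within [9.2 kHz, 21.4 kHz]: 9.6 kHz, 15.2 kHz, 15.8 kHz, 21.4 kHz.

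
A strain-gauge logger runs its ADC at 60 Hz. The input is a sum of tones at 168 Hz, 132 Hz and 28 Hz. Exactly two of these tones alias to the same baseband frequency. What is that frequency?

12 Hz

fs/2 = 30 Hz.
168 Hz mod fs = 48 Hz.
48 Hz > fs/2 = 30 Hz, folds to fs − 48 Hz = 12 Hz.
132 Hz mod fs = 12 Hz.
12 Hz ≤ fs/2 = 30 Hz, appears at 12 Hz.
28 Hz ≤ fs/2 = 30 Hz, passes unchanged.
132 Hz and 168 Hz both map to 12 Hz.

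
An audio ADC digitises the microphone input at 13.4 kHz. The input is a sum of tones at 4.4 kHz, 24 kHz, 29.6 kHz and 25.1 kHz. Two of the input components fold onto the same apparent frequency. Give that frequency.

fs/2 = 6.7 kHz.
4.4 kHz ≤ fs/2 = 6.7 kHz, passes unchanged.
24 kHz mod fs = 10.6 kHz.
10.6 kHz > fs/2 = 6.7 kHz, folds to fs − 10.6 kHz = 2.8 kHz.
29.6 kHz mod fs = 2.8 kHz.
2.8 kHz ≤ fs/2 = 6.7 kHz, appears at 2.8 kHz.
25.1 kHz mod fs = 11.7 kHz.
11.7 kHz > fs/2 = 6.7 kHz, folds to fs − 11.7 kHz = 1.7 kHz.
24 kHz and 29.6 kHz both map to 2.8 kHz.

2.8 kHz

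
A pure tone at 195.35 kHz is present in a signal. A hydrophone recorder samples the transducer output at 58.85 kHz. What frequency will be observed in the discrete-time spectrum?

18.8 kHz

195.35 kHz mod fs = 18.8 kHz.
18.8 kHz ≤ fs/2 = 29.425 kHz, appears at 18.8 kHz.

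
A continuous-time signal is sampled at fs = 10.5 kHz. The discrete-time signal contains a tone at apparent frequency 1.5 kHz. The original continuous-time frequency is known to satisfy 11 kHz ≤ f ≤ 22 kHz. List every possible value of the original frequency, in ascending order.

12 kHz, 19.5 kHz

Frequencies that alias to 1.5 kHz are k·fs ± 1.5 kHz for integer k ≥ 0.
k=0: 1.5 kHz.
k=1: 9 kHz, 12 kHz.
k=2: 19.5 kHz, 22.5 kHz.
k=3: 30 kHz, 33 kHz.
Within [11 kHz, 22 kHz]: 12 kHz, 19.5 kHz.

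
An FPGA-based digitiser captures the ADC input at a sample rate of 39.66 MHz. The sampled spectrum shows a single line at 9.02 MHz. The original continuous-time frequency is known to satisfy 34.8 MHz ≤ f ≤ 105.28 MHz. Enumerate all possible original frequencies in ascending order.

Frequencies that alias to 9.02 MHz are k·fs ± 9.02 MHz for integer k ≥ 0.
k=0: 9.02 MHz.
k=1: 30.64 MHz, 48.68 MHz.
k=2: 70.3 MHz, 88.34 MHz.
k=3: 109.96 MHz, 128 MHz.
Within [34.8 MHz, 105.28 MHz]: 48.68 MHz, 70.3 MHz, 88.34 MHz.

48.68 MHz, 70.3 MHz, 88.34 MHz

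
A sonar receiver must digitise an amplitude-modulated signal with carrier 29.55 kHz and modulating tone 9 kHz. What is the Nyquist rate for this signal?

AM sidebands sit at fc ± fm = 20.55 kHz and 38.55 kHz.
Highest-frequency component: 38.55 kHz.
Nyquist rate = 2 × 38.55 kHz = 77.1 kHz.

77.1 kHz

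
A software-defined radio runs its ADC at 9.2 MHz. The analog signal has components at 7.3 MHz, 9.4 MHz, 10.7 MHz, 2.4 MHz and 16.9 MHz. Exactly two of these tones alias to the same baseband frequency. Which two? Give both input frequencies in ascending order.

10.7 MHz, 16.9 MHz

fs/2 = 4.6 MHz.
7.3 MHz > fs/2 = 4.6 MHz, folds to fs − 7.3 MHz = 1.9 MHz.
9.4 MHz mod fs = 0.2 MHz.
0.2 MHz ≤ fs/2 = 4.6 MHz, appears at 0.2 MHz.
10.7 MHz mod fs = 1.5 MHz.
1.5 MHz ≤ fs/2 = 4.6 MHz, appears at 1.5 MHz.
2.4 MHz ≤ fs/2 = 4.6 MHz, passes unchanged.
16.9 MHz mod fs = 7.7 MHz.
7.7 MHz > fs/2 = 4.6 MHz, folds to fs − 7.7 MHz = 1.5 MHz.
10.7 MHz and 16.9 MHz both map to 1.5 MHz.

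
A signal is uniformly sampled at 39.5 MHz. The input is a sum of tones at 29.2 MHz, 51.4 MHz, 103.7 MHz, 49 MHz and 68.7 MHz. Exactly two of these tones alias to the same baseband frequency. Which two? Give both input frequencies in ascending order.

fs/2 = 19.75 MHz.
29.2 MHz > fs/2 = 19.75 MHz, folds to fs − 29.2 MHz = 10.3 MHz.
51.4 MHz mod fs = 11.9 MHz.
11.9 MHz ≤ fs/2 = 19.75 MHz, appears at 11.9 MHz.
103.7 MHz mod fs = 24.7 MHz.
24.7 MHz > fs/2 = 19.75 MHz, folds to fs − 24.7 MHz = 14.8 MHz.
49 MHz mod fs = 9.5 MHz.
9.5 MHz ≤ fs/2 = 19.75 MHz, appears at 9.5 MHz.
68.7 MHz mod fs = 29.2 MHz.
29.2 MHz > fs/2 = 19.75 MHz, folds to fs − 29.2 MHz = 10.3 MHz.
29.2 MHz and 68.7 MHz both map to 10.3 MHz.

29.2 MHz, 68.7 MHz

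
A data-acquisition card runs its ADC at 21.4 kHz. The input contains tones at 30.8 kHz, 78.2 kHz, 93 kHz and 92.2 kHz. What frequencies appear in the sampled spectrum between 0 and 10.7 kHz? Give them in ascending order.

6.6 kHz, 7.4 kHz, 9.4 kHz

fs/2 = 10.7 kHz.
30.8 kHz mod fs = 9.4 kHz.
9.4 kHz ≤ fs/2 = 10.7 kHz, appears at 9.4 kHz.
78.2 kHz mod fs = 14 kHz.
14 kHz > fs/2 = 10.7 kHz, folds to fs − 14 kHz = 7.4 kHz.
93 kHz mod fs = 7.4 kHz.
7.4 kHz ≤ fs/2 = 10.7 kHz, appears at 7.4 kHz.
92.2 kHz mod fs = 6.6 kHz.
6.6 kHz ≤ fs/2 = 10.7 kHz, appears at 6.6 kHz.
Distinct values: {6.6 kHz, 7.4 kHz, 9.4 kHz}.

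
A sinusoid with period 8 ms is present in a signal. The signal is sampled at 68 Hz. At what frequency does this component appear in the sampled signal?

11 Hz

T = 8 ms → f = 1/T = 125 Hz.
125 Hz mod fs = 57 Hz.
57 Hz > fs/2 = 34 Hz, folds to fs − 57 Hz = 11 Hz.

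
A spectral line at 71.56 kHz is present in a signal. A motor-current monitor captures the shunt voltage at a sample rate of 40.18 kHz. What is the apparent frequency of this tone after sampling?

8.8 kHz

71.56 kHz mod fs = 31.38 kHz.
31.38 kHz > fs/2 = 20.09 kHz, folds to fs − 31.38 kHz = 8.8 kHz.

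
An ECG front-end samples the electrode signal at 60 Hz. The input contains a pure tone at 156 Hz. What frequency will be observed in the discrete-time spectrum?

24 Hz

156 Hz mod fs = 36 Hz.
36 Hz > fs/2 = 30 Hz, folds to fs − 36 Hz = 24 Hz.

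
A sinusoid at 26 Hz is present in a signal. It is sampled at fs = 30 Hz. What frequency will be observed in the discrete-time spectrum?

26 Hz > fs/2 = 15 Hz, folds to fs − 26 Hz = 4 Hz.

4 Hz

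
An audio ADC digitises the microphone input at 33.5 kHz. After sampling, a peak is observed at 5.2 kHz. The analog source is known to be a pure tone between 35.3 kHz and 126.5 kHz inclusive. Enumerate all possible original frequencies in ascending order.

Frequencies that alias to 5.2 kHz are k·fs ± 5.2 kHz for integer k ≥ 0.
k=0: 5.2 kHz.
k=1: 28.3 kHz, 38.7 kHz.
k=2: 61.8 kHz, 72.2 kHz.
k=3: 95.3 kHz, 105.7 kHz.
k=4: 128.8 kHz, 139.2 kHz.
Within [35.3 kHz, 126.5 kHz]: 38.7 kHz, 61.8 kHz, 72.2 kHz, 95.3 kHz, 105.7 kHz.

38.7 kHz, 61.8 kHz, 72.2 kHz, 95.3 kHz, 105.7 kHz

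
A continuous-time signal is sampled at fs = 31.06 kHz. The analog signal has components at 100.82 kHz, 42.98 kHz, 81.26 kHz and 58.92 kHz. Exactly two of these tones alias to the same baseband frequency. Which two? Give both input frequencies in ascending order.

42.98 kHz, 81.26 kHz

fs/2 = 15.53 kHz.
100.82 kHz mod fs = 7.64 kHz.
7.64 kHz ≤ fs/2 = 15.53 kHz, appears at 7.64 kHz.
42.98 kHz mod fs = 11.92 kHz.
11.92 kHz ≤ fs/2 = 15.53 kHz, appears at 11.92 kHz.
81.26 kHz mod fs = 19.14 kHz.
19.14 kHz > fs/2 = 15.53 kHz, folds to fs − 19.14 kHz = 11.92 kHz.
58.92 kHz mod fs = 27.86 kHz.
27.86 kHz > fs/2 = 15.53 kHz, folds to fs − 27.86 kHz = 3.2 kHz.
42.98 kHz and 81.26 kHz both map to 11.92 kHz.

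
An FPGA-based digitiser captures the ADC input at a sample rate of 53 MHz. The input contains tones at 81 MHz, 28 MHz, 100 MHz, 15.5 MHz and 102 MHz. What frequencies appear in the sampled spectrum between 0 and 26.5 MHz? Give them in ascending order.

fs/2 = 26.5 MHz.
81 MHz mod fs = 28 MHz.
28 MHz > fs/2 = 26.5 MHz, folds to fs − 28 MHz = 25 MHz.
28 MHz > fs/2 = 26.5 MHz, folds to fs − 28 MHz = 25 MHz.
100 MHz mod fs = 47 MHz.
47 MHz > fs/2 = 26.5 MHz, folds to fs − 47 MHz = 6 MHz.
15.5 MHz ≤ fs/2 = 26.5 MHz, passes unchanged.
102 MHz mod fs = 49 MHz.
49 MHz > fs/2 = 26.5 MHz, folds to fs − 49 MHz = 4 MHz.
Distinct values: {4 MHz, 6 MHz, 15.5 MHz, 25 MHz}.

4 MHz, 6 MHz, 15.5 MHz, 25 MHz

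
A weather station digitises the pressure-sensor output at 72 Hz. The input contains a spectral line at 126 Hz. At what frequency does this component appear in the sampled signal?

126 Hz mod fs = 54 Hz.
54 Hz > fs/2 = 36 Hz, folds to fs − 54 Hz = 18 Hz.

18 Hz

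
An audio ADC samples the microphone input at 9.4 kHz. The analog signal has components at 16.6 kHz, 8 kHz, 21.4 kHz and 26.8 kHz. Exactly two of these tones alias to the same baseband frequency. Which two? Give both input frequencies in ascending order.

fs/2 = 4.7 kHz.
16.6 kHz mod fs = 7.2 kHz.
7.2 kHz > fs/2 = 4.7 kHz, folds to fs − 7.2 kHz = 2.2 kHz.
8 kHz > fs/2 = 4.7 kHz, folds to fs − 8 kHz = 1.4 kHz.
21.4 kHz mod fs = 2.6 kHz.
2.6 kHz ≤ fs/2 = 4.7 kHz, appears at 2.6 kHz.
26.8 kHz mod fs = 8 kHz.
8 kHz > fs/2 = 4.7 kHz, folds to fs − 8 kHz = 1.4 kHz.
8 kHz and 26.8 kHz both map to 1.4 kHz.

8 kHz, 26.8 kHz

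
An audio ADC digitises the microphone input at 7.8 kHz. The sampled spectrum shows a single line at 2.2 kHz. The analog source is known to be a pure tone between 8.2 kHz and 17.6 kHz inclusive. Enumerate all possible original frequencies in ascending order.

Frequencies that alias to 2.2 kHz are k·fs ± 2.2 kHz for integer k ≥ 0.
k=0: 2.2 kHz.
k=1: 5.6 kHz, 10 kHz.
k=2: 13.4 kHz, 17.8 kHz.
k=3: 21.2 kHz, 25.6 kHz.
Within [8.2 kHz, 17.6 kHz]: 10 kHz, 13.4 kHz.

10 kHz, 13.4 kHz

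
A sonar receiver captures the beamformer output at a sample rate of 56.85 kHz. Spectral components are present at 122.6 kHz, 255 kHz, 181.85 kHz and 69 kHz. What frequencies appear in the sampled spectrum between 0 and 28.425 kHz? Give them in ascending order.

fs/2 = 28.425 kHz.
122.6 kHz mod fs = 8.9 kHz.
8.9 kHz ≤ fs/2 = 28.425 kHz, appears at 8.9 kHz.
255 kHz mod fs = 27.6 kHz.
27.6 kHz ≤ fs/2 = 28.425 kHz, appears at 27.6 kHz.
181.85 kHz mod fs = 11.3 kHz.
11.3 kHz ≤ fs/2 = 28.425 kHz, appears at 11.3 kHz.
69 kHz mod fs = 12.15 kHz.
12.15 kHz ≤ fs/2 = 28.425 kHz, appears at 12.15 kHz.
Distinct values: {8.9 kHz, 11.3 kHz, 12.15 kHz, 27.6 kHz}.

8.9 kHz, 11.3 kHz, 12.15 kHz, 27.6 kHz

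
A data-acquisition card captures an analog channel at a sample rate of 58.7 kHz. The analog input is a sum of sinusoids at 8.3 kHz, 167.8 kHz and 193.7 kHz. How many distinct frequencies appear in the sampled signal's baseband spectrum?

2

fs/2 = 29.35 kHz.
8.3 kHz ≤ fs/2 = 29.35 kHz, passes unchanged.
167.8 kHz mod fs = 50.4 kHz.
50.4 kHz > fs/2 = 29.35 kHz, folds to fs − 50.4 kHz = 8.3 kHz.
193.7 kHz mod fs = 17.6 kHz.
17.6 kHz ≤ fs/2 = 29.35 kHz, appears at 17.6 kHz.
Distinct values: {8.3 kHz, 17.6 kHz} → 2.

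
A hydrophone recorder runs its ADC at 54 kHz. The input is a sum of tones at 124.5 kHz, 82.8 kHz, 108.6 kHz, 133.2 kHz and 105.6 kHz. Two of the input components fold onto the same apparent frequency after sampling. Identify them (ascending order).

82.8 kHz, 133.2 kHz

fs/2 = 27 kHz.
124.5 kHz mod fs = 16.5 kHz.
16.5 kHz ≤ fs/2 = 27 kHz, appears at 16.5 kHz.
82.8 kHz mod fs = 28.8 kHz.
28.8 kHz > fs/2 = 27 kHz, folds to fs − 28.8 kHz = 25.2 kHz.
108.6 kHz mod fs = 0.6 kHz.
0.6 kHz ≤ fs/2 = 27 kHz, appears at 0.6 kHz.
133.2 kHz mod fs = 25.2 kHz.
25.2 kHz ≤ fs/2 = 27 kHz, appears at 25.2 kHz.
105.6 kHz mod fs = 51.6 kHz.
51.6 kHz > fs/2 = 27 kHz, folds to fs − 51.6 kHz = 2.4 kHz.
82.8 kHz and 133.2 kHz both map to 25.2 kHz.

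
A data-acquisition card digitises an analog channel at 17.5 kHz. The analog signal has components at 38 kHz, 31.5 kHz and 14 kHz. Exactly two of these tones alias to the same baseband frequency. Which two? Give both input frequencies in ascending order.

14 kHz, 31.5 kHz

fs/2 = 8.75 kHz.
38 kHz mod fs = 3 kHz.
3 kHz ≤ fs/2 = 8.75 kHz, appears at 3 kHz.
31.5 kHz mod fs = 14 kHz.
14 kHz > fs/2 = 8.75 kHz, folds to fs − 14 kHz = 3.5 kHz.
14 kHz > fs/2 = 8.75 kHz, folds to fs − 14 kHz = 3.5 kHz.
14 kHz and 31.5 kHz both map to 3.5 kHz.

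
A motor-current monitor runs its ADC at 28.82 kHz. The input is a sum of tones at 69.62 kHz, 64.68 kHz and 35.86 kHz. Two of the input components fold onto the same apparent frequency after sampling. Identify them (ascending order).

35.86 kHz, 64.68 kHz

fs/2 = 14.41 kHz.
69.62 kHz mod fs = 11.98 kHz.
11.98 kHz ≤ fs/2 = 14.41 kHz, appears at 11.98 kHz.
64.68 kHz mod fs = 7.04 kHz.
7.04 kHz ≤ fs/2 = 14.41 kHz, appears at 7.04 kHz.
35.86 kHz mod fs = 7.04 kHz.
7.04 kHz ≤ fs/2 = 14.41 kHz, appears at 7.04 kHz.
35.86 kHz and 64.68 kHz both map to 7.04 kHz.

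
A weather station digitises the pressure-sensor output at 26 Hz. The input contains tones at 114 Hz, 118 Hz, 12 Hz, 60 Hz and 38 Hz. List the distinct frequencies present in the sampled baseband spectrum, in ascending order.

fs/2 = 13 Hz.
114 Hz mod fs = 10 Hz.
10 Hz ≤ fs/2 = 13 Hz, appears at 10 Hz.
118 Hz mod fs = 14 Hz.
14 Hz > fs/2 = 13 Hz, folds to fs − 14 Hz = 12 Hz.
12 Hz ≤ fs/2 = 13 Hz, passes unchanged.
60 Hz mod fs = 8 Hz.
8 Hz ≤ fs/2 = 13 Hz, appears at 8 Hz.
38 Hz mod fs = 12 Hz.
12 Hz ≤ fs/2 = 13 Hz, appears at 12 Hz.
Distinct values: {8 Hz, 10 Hz, 12 Hz}.

8 Hz, 10 Hz, 12 Hz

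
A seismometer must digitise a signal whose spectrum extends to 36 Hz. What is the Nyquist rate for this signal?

Nyquist rate = 2 × 36 Hz = 72 Hz.

72 Hz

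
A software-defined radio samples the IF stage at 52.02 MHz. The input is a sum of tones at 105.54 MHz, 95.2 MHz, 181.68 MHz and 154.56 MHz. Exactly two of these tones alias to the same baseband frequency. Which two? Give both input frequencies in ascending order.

105.54 MHz, 154.56 MHz

fs/2 = 26.01 MHz.
105.54 MHz mod fs = 1.5 MHz.
1.5 MHz ≤ fs/2 = 26.01 MHz, appears at 1.5 MHz.
95.2 MHz mod fs = 43.18 MHz.
43.18 MHz > fs/2 = 26.01 MHz, folds to fs − 43.18 MHz = 8.84 MHz.
181.68 MHz mod fs = 25.62 MHz.
25.62 MHz ≤ fs/2 = 26.01 MHz, appears at 25.62 MHz.
154.56 MHz mod fs = 50.52 MHz.
50.52 MHz > fs/2 = 26.01 MHz, folds to fs − 50.52 MHz = 1.5 MHz.
105.54 MHz and 154.56 MHz both map to 1.5 MHz.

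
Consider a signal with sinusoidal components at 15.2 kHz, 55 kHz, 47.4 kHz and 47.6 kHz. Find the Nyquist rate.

Highest-frequency component: 55 kHz.
Nyquist rate = 2 × 55 kHz = 110 kHz.

110 kHz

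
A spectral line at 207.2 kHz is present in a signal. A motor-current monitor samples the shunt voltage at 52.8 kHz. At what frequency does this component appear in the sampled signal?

207.2 kHz mod fs = 48.8 kHz.
48.8 kHz > fs/2 = 26.4 kHz, folds to fs − 48.8 kHz = 4 kHz.

4 kHz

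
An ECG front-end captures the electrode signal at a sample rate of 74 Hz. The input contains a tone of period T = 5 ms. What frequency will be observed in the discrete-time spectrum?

T = 5 ms → f = 1/T = 200 Hz.
200 Hz mod fs = 52 Hz.
52 Hz > fs/2 = 37 Hz, folds to fs − 52 Hz = 22 Hz.

22 Hz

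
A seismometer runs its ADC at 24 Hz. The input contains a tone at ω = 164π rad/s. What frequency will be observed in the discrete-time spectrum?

ω = 164π rad/s → f = ω/(2π) = 82 Hz.
82 Hz mod fs = 10 Hz.
10 Hz ≤ fs/2 = 12 Hz, appears at 10 Hz.

10 Hz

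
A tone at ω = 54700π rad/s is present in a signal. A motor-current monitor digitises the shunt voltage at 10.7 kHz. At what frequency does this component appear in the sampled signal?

ω = 54700π rad/s → f = ω/(2π) = 27350 Hz = 27.35 kHz.
27.35 kHz mod fs = 5.95 kHz.
5.95 kHz > fs/2 = 5.35 kHz, folds to fs − 5.95 kHz = 4.75 kHz.

4.75 kHz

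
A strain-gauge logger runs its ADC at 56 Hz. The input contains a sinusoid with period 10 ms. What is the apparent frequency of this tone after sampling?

12 Hz

T = 10 ms → f = 1/T = 100 Hz.
100 Hz mod fs = 44 Hz.
44 Hz > fs/2 = 28 Hz, folds to fs − 44 Hz = 12 Hz.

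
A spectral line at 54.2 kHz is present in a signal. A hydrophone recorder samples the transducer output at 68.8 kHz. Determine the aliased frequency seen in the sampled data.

14.6 kHz

54.2 kHz > fs/2 = 34.4 kHz, folds to fs − 54.2 kHz = 14.6 kHz.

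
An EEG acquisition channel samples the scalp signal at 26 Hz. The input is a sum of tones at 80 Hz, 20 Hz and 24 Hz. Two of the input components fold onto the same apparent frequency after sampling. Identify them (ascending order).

24 Hz, 80 Hz

fs/2 = 13 Hz.
80 Hz mod fs = 2 Hz.
2 Hz ≤ fs/2 = 13 Hz, appears at 2 Hz.
20 Hz > fs/2 = 13 Hz, folds to fs − 20 Hz = 6 Hz.
24 Hz > fs/2 = 13 Hz, folds to fs − 24 Hz = 2 Hz.
24 Hz and 80 Hz both map to 2 Hz.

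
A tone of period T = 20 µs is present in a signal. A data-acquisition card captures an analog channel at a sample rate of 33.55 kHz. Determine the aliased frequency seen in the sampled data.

T = 20 µs → f = 1/T = 50 kHz.
50 kHz mod fs = 16.45 kHz.
16.45 kHz ≤ fs/2 = 16.775 kHz, appears at 16.45 kHz.

16.45 kHz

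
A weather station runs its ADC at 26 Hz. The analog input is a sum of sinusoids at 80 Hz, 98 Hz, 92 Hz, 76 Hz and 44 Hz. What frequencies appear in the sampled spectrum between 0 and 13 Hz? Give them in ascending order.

2 Hz, 6 Hz, 8 Hz, 12 Hz

fs/2 = 13 Hz.
80 Hz mod fs = 2 Hz.
2 Hz ≤ fs/2 = 13 Hz, appears at 2 Hz.
98 Hz mod fs = 20 Hz.
20 Hz > fs/2 = 13 Hz, folds to fs − 20 Hz = 6 Hz.
92 Hz mod fs = 14 Hz.
14 Hz > fs/2 = 13 Hz, folds to fs − 14 Hz = 12 Hz.
76 Hz mod fs = 24 Hz.
24 Hz > fs/2 = 13 Hz, folds to fs − 24 Hz = 2 Hz.
44 Hz mod fs = 18 Hz.
18 Hz > fs/2 = 13 Hz, folds to fs − 18 Hz = 8 Hz.
Distinct values: {2 Hz, 6 Hz, 8 Hz, 12 Hz}.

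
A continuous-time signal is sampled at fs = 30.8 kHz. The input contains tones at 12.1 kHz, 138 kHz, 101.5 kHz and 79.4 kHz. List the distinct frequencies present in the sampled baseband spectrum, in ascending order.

fs/2 = 15.4 kHz.
12.1 kHz ≤ fs/2 = 15.4 kHz, passes unchanged.
138 kHz mod fs = 14.8 kHz.
14.8 kHz ≤ fs/2 = 15.4 kHz, appears at 14.8 kHz.
101.5 kHz mod fs = 9.1 kHz.
9.1 kHz ≤ fs/2 = 15.4 kHz, appears at 9.1 kHz.
79.4 kHz mod fs = 17.8 kHz.
17.8 kHz > fs/2 = 15.4 kHz, folds to fs − 17.8 kHz = 13 kHz.
Distinct values: {9.1 kHz, 12.1 kHz, 13 kHz, 14.8 kHz}.

9.1 kHz, 12.1 kHz, 13 kHz, 14.8 kHz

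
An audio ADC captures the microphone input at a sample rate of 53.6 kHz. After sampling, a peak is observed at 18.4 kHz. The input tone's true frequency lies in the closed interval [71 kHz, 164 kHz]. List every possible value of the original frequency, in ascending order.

Frequencies that alias to 18.4 kHz are k·fs ± 18.4 kHz for integer k ≥ 0.
k=0: 18.4 kHz.
k=1: 35.2 kHz, 72 kHz.
k=2: 88.8 kHz, 125.6 kHz.
k=3: 142.4 kHz, 179.2 kHz.
k=4: 196 kHz, 232.8 kHz.
Within [71 kHz, 164 kHz]: 72 kHz, 88.8 kHz, 125.6 kHz, 142.4 kHz.

72 kHz, 88.8 kHz, 125.6 kHz, 142.4 kHz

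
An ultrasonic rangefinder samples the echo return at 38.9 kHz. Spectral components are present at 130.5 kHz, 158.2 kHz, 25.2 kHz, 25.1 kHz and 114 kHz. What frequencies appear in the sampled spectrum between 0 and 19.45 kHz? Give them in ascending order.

2.6 kHz, 2.7 kHz, 13.7 kHz, 13.8 kHz

fs/2 = 19.45 kHz.
130.5 kHz mod fs = 13.8 kHz.
13.8 kHz ≤ fs/2 = 19.45 kHz, appears at 13.8 kHz.
158.2 kHz mod fs = 2.6 kHz.
2.6 kHz ≤ fs/2 = 19.45 kHz, appears at 2.6 kHz.
25.2 kHz > fs/2 = 19.45 kHz, folds to fs − 25.2 kHz = 13.7 kHz.
25.1 kHz > fs/2 = 19.45 kHz, folds to fs − 25.1 kHz = 13.8 kHz.
114 kHz mod fs = 36.2 kHz.
36.2 kHz > fs/2 = 19.45 kHz, folds to fs − 36.2 kHz = 2.7 kHz.
Distinct values: {2.6 kHz, 2.7 kHz, 13.7 kHz, 13.8 kHz}.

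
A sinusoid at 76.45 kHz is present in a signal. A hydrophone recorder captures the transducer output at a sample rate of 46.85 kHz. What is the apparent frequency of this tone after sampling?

76.45 kHz mod fs = 29.6 kHz.
29.6 kHz > fs/2 = 23.425 kHz, folds to fs − 29.6 kHz = 17.25 kHz.

17.25 kHz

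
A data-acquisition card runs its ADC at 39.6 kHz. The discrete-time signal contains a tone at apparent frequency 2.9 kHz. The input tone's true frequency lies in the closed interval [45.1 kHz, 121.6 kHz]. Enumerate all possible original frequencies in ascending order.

Frequencies that alias to 2.9 kHz are k·fs ± 2.9 kHz for integer k ≥ 0.
k=0: 2.9 kHz.
k=1: 36.7 kHz, 42.5 kHz.
k=2: 76.3 kHz, 82.1 kHz.
k=3: 115.9 kHz, 121.7 kHz.
k=4: 155.5 kHz, 161.3 kHz.
Within [45.1 kHz, 121.6 kHz]: 76.3 kHz, 82.1 kHz, 115.9 kHz.

76.3 kHz, 82.1 kHz, 115.9 kHz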